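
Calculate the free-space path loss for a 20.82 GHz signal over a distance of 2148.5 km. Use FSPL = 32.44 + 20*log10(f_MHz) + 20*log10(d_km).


f = 20.82 GHz = 20820.0000 MHz
d = 2148.5 km
FSPL = 32.44 + 20*log10(20820.0000) + 20*log10(2148.5)
FSPL = 32.44 + 86.3696 + 66.6427
FSPL = 185.4523 dB

185.4523 dB


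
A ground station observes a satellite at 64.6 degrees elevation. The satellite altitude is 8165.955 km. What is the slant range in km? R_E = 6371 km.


h = 8165.955 km, el = 64.6 deg
d = -R_E*sin(el) + sqrt((R_E*sin(el))^2 + 2*R_E*h + h^2)
d = -6371.0000*sin(1.1275) + sqrt((6371.0000*0.9033353)^2 + 2*6371.0000*8165.955 + 8165.955^2)
d = 8522.6364 km

8522.6364 km


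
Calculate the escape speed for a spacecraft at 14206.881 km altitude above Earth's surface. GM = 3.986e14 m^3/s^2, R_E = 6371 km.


r = 6371.0 + 14206.881 = 20577.8810 km = 2.0577881e+07 m
v_esc = sqrt(2*mu/r) = sqrt(2*3.986e14 / 2.0577881e+07)
v_esc = 6224.1968 m/s = 6.2242 km/s

6.2242 km/s


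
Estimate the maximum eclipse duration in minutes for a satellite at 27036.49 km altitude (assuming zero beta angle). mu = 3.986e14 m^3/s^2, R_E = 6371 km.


r = 33407.4900 km
T = 1012.8048 min
Eclipse fraction = arcsin(R_E/r)/pi = arcsin(6371.0000/33407.4900)/pi
= arcsin(0.1907057)/pi = 0.06107763
Eclipse duration = 0.06107763 * 1012.8048 = 61.8597 min

61.8597 minutes


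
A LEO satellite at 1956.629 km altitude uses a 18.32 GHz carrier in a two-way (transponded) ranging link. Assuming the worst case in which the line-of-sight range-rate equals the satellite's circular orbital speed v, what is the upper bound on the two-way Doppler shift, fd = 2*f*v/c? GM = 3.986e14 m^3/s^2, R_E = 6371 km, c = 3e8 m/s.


r = 8.327629e+06 m
v = sqrt(mu/r) = 6918.4366 m/s (worst-case radial velocity)
f = 18.32 GHz = 1.832e+10 Hz
fd = 2*f*v/c = 2*1.832e+10*6918.4366/3.0e+08
fd = 844971.7181 Hz

844971.7181 Hz


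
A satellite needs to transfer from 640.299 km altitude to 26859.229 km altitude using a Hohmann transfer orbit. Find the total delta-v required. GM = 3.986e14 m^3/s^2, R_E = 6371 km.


r1 = 7011.2990 km = 7.011299e+06 m
r2 = 33230.2290 km = 3.3230229e+07 m
dv1 = sqrt(mu/r1)*(sqrt(2*r2/(r1+r2)) - 1) = 2149.8119 m/s
dv2 = sqrt(mu/r2)*(1 - sqrt(2*r1/(r1+r2))) = 1418.9329 m/s
total dv = |dv1| + |dv2| = 2149.8119 + 1418.9329 = 3568.7448 m/s = 3.5687 km/s

3.5687 km/s


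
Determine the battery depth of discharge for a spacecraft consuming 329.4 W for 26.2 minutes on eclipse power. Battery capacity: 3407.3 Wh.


E_used = P * t / 60 = 329.4 * 26.2 / 60 = 143.8380 Wh
DOD = E_used / E_total * 100 = 143.8380 / 3407.3 * 100
DOD = 4.2215 %

4.2215 %


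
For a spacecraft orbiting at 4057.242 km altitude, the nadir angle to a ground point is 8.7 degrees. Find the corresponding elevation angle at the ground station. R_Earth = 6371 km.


r = R_E + alt = 10428.2420 km
Law of sines in the satellite / Earth-center / ground-point triangle:
  sin(nadir)/R_E = sin(90 + el)/r  =>  cos(el) = (r/R_E)*sin(nadir)
cos(el) = (10428.2420 / 6371.0000) * sin(8.7 deg) = 0.2475882
el = arccos(0.2475882) = 75.6652 deg
(Earth-central angle = 90 - nadir - el = 5.6348 deg)

75.6652 degrees


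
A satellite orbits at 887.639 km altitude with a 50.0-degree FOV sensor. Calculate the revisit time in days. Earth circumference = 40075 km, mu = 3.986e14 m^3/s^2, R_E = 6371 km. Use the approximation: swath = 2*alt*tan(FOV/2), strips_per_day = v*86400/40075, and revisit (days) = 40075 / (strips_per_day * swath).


swath = 2*887.639*tan(0.4363323) = 827.8257 km
v = sqrt(mu/r) = 7410.3897 m/s = 7.4104 km/s
strips/day = v*86400/40075 = 7.4104*86400/40075 = 15.9765
coverage/day = strips * swath = 15.9765 * 827.8257 = 13225.7460 km
revisit = 40075 / 13225.7460 = 3.0301 days

3.0301 days


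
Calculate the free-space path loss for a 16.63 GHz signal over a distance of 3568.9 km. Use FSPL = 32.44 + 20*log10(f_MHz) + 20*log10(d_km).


f = 16.63 GHz = 16630.0000 MHz
d = 3568.9 km
FSPL = 32.44 + 20*log10(16630.0000) + 20*log10(3568.9)
FSPL = 32.44 + 84.4178 + 71.0507
FSPL = 187.9085 dB

187.9085 dB


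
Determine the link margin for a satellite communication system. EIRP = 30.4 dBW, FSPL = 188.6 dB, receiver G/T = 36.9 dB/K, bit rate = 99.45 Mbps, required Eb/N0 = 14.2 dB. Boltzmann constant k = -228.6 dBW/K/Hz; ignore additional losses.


C/N0 = EIRP - FSPL + G/T - k = 30.4 - 188.6 + 36.9 - (-228.6)
C/N0 = 107.3000 dB-Hz
R_b = 99.45 Mbps = 9.945e+07 bps -> 10*log10(R_b) = 79.9760 dB-Hz
Eb/N0 = C/N0 - 10*log10(R_b) = 107.3000 - 79.9760 = 27.3240 dB
Margin = Eb/N0 - Eb/N0_req = 27.3240 - 14.2 = 13.1240 dB (link closes)

13.1240 dB


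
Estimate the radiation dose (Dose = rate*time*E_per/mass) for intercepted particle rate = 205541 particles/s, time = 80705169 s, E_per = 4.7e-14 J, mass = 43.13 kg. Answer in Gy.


Total energy deposited = rate * time * E_per
  = 205541 * 80705169 * 4.7e-14 = 0.7796464 J
Dose = E_total / mass = 0.7796464 / 43.13
Dose = 0.01807666 Gy

0.0181 Gy


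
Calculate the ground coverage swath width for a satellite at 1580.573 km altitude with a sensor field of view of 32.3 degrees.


FOV = 32.3 deg = 0.5637413 rad
swath = 2 * alt * tan(FOV/2) = 2 * 1580.573 * tan(0.2818707)
swath = 2 * 1580.573 * 0.2895808
swath = 915.4071 km

915.4071 km


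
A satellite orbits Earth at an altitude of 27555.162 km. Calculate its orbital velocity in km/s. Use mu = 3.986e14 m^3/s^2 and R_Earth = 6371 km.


r = R_E + alt = 6371.0 + 27555.162 = 33926.1620 km = 3.3926162e+07 m
v = sqrt(mu/r) = sqrt(3.986e14 / 3.3926162e+07) = 3427.6880 m/s = 3.4277 km/s

3.4277 km/s


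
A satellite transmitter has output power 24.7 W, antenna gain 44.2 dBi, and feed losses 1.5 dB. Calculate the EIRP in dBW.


Pt = 24.7 W = 13.9270 dBW
EIRP = Pt_dBW + Gt - losses = 13.9270 + 44.2 - 1.5 = 56.6270 dBW

56.6270 dBW


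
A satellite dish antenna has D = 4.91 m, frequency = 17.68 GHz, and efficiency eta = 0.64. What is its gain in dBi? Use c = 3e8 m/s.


lambda = c/f = 3e8 / 1.768e+10 = 0.01696833 m
G = eta*(pi*D/lambda)^2 = 0.64*(pi*4.91/0.01696833)^2
G = 528889.2204 (linear)
G = 10*log10(528889.2204) = 57.2336 dBi

57.2336 dBi


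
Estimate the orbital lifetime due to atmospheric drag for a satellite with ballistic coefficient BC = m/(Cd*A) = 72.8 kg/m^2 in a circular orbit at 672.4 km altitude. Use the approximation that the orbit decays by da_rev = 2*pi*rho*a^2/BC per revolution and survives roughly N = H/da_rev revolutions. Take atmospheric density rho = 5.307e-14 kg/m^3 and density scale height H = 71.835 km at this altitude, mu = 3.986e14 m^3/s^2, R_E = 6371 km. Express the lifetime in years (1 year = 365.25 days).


a = R_E + alt = 7043.4000 km = 7.0434e+06 m
da_rev = 2*pi*rho*a^2/BC = 2*pi*5.307e-14*(7.0434e+06)^2/72.8 = 0.227228229 m per revolution
N = H/da_rev = 71835.0000 m / 0.227228229 m = 316135.8977 revolutions
P = 2*pi*sqrt(a^3/mu) = 5882.8090 s
lifetime = N*P = 316135.8977 * 5882.8090 = 1.8597671e+09 s = 21525.0823 days
years = 21525.0823 / 365.25 = 58.9325 years

58.9325 years


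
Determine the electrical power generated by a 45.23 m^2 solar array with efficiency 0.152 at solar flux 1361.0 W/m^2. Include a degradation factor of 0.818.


P = area * eta * S * degradation
P = 45.23 * 0.152 * 1361.0 * 0.818
P = 7653.8792 W

7653.8792 W


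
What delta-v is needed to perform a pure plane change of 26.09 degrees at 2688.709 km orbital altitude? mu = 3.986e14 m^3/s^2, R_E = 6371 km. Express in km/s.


r = 9059.7090 km = 9.059709e+06 m
V = sqrt(mu/r) = 6633.0233 m/s
di = 26.09 deg = 0.4553564 rad
dV = 2*V*sin(di/2) = 2*6633.0233*sin(0.2276782)
dV = 2994.3623 m/s = 2.9944 km/s

2.9944 km/s


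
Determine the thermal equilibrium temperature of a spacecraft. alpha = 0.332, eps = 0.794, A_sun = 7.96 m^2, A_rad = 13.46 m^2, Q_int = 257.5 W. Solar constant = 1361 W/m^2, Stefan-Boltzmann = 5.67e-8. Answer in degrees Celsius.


Numerator = alpha*S*A_sun + Q_int = 0.332*1361*7.96 + 257.5 = 3854.2419 W
Denominator = eps*sigma*A_rad = 0.794*5.67e-8*13.46 = 6.0596651e-07 W/K^4
T^4 = 6.3604867e+09 K^4
T = 282.4051 K = 9.2551 C

9.2551 degrees Celsius


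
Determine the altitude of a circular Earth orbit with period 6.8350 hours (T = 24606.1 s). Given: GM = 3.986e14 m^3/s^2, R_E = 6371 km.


T = 24606.1 s
r = (mu*T^2/(4*pi^2))^(1/3) = (3.986e14 * 24606.1^2 / (4*pi^2))^(1/3)
r = 1.8284695e+07 m = 18284.6945 km
alt = r - R_E = 18284.6945 - 6371 = 11913.6945 km

11913.6945 km


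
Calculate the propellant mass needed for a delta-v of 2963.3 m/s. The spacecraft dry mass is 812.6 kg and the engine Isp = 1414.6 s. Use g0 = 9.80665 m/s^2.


ve = Isp * g0 = 1414.6 * 9.80665 = 13872.487090 m/s
mass ratio = exp(dv/ve) = exp(2963.3/13872.487090) = 1.23813951
m_prop = m_dry * (mr - 1) = 812.6 * (1.23813951 - 1)
m_prop = 193.5122 kg

193.5122 kg


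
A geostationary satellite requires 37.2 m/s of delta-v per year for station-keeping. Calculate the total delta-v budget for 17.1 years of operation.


dV = rate * years = 37.2 * 17.1
dV = 636.1200 m/s

636.1200 m/s


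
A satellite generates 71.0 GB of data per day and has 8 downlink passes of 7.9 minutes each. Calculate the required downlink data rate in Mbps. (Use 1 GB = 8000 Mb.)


total contact time = 8 * 7.9 * 60 = 3792.0000 s
data = 71.0 GB = 568000.0000 Mb
rate = 568000.0000 / 3792.0000 = 149.7890 Mbps

149.7890 Mbps


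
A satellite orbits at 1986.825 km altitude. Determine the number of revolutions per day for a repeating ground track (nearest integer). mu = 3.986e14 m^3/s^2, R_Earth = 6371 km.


r = 8.357825e+06 m
T = 2*pi*sqrt(r^3/mu) = 7604.1580 s = 126.7360 min
revs/day = 1440 / 126.7360 = 11.3622
Rounded: 11 revolutions per day

11 revolutions per day


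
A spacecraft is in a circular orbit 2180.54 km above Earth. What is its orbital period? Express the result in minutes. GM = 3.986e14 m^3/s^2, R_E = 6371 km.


r = 8551.5400 km = 8.55154e+06 m
T = 2*pi*sqrt(r^3/mu) = 2*pi*sqrt(6.2536417e+20 / 3.986e14)
T = 7870.0541 s = 131.1676 min

131.1676 minutes


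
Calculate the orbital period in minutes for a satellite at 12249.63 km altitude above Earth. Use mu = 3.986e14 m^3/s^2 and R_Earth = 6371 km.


r = 18620.6300 km = 1.862063e+07 m
T = 2*pi*sqrt(r^3/mu) = 2*pi*sqrt(6.4562912e+21 / 3.986e14)
T = 25287.3184 s = 421.4553 min

421.4553 minutes


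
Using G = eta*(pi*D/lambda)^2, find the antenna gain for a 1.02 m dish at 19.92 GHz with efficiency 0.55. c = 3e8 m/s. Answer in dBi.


lambda = c/f = 3e8 / 1.992e+10 = 0.01506024 m
G = eta*(pi*D/lambda)^2 = 0.55*(pi*1.02/0.01506024)^2
G = 24899.9765 (linear)
G = 10*log10(24899.9765) = 43.9620 dBi

43.9620 dBi


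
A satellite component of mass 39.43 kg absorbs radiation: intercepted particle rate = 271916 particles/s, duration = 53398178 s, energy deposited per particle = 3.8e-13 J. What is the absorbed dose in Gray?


Total energy deposited = rate * time * E_per
  = 271916 * 53398178 * 3.8e-13 = 5.5175 J
Dose = E_total / mass = 5.5175 / 39.43
Dose = 0.1399323 Gy

0.1399 Gy


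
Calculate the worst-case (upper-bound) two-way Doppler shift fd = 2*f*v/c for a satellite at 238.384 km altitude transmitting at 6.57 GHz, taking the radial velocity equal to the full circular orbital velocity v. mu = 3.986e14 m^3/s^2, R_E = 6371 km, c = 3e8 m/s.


r = 6.609384e+06 m
v = sqrt(mu/r) = 7765.8349 m/s (worst-case radial velocity)
f = 6.57 GHz = 6.57e+09 Hz
fd = 2*f*v/c = 2*6.57e+09*7765.8349/3.0e+08
fd = 340143.5698 Hz

340143.5698 Hz


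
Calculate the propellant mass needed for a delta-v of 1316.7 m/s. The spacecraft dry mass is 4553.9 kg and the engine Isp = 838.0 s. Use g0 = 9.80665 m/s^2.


ve = Isp * g0 = 838.0 * 9.80665 = 8217.972700 m/s
mass ratio = exp(dv/ve) = exp(1316.7/8217.972700) = 1.17377142
m_prop = m_dry * (mr - 1) = 4553.9 * (1.17377142 - 1)
m_prop = 791.3377 kg

791.3377 kg


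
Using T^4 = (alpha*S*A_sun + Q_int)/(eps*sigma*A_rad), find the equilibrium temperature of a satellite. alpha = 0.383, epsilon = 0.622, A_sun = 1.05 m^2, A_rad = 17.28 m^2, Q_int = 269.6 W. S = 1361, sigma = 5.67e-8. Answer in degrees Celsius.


Numerator = alpha*S*A_sun + Q_int = 0.383*1361*1.05 + 269.6 = 816.9262 W
Denominator = eps*sigma*A_rad = 0.622*5.67e-8*17.28 = 6.0942067e-07 W/K^4
T^4 = 1.3404963e+09 K^4
T = 191.3447 K = -81.8053 C

-81.8053 degrees Celsius


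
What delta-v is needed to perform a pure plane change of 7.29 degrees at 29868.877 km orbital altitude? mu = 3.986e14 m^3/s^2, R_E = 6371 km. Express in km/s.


r = 36239.8770 km = 3.6239877e+07 m
V = sqrt(mu/r) = 3316.4640 m/s
di = 7.29 deg = 0.1272345 rad
dV = 2*V*sin(di/2) = 2*3316.4640*sin(0.06361725)
dV = 421.6841 m/s = 0.4216841 km/s

0.4217 km/s


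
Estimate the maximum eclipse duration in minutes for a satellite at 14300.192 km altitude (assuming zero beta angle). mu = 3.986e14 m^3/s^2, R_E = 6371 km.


r = 20671.1920 km
T = 492.9561 min
Eclipse fraction = arcsin(R_E/r)/pi = arcsin(6371.0000/20671.1920)/pi
= arcsin(0.3082067)/pi = 0.09972884
Eclipse duration = 0.09972884 * 492.9561 = 49.1619 min

49.1619 minutes


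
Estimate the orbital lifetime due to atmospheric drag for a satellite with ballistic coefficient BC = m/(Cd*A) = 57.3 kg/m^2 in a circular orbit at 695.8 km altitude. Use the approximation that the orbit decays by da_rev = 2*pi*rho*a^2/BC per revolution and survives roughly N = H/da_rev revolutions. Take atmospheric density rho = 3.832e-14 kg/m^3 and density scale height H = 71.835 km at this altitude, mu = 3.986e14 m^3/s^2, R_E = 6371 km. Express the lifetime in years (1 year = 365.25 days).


a = R_E + alt = 7066.8000 km = 7.0668e+06 m
da_rev = 2*pi*rho*a^2/BC = 2*pi*3.832e-14*(7.0668e+06)^2/57.3 = 0.209843899 m per revolution
N = H/da_rev = 71835.0000 m / 0.209843899 m = 342325.8921 revolutions
P = 2*pi*sqrt(a^3/mu) = 5912.1497 s
lifetime = N*P = 342325.8921 * 5912.1497 = 2.0238819e+09 s = 23424.5592 days
years = 23424.5592 / 365.25 = 64.1329 years

64.1329 years


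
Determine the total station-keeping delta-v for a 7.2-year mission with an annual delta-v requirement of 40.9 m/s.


dV = rate * years = 40.9 * 7.2
dV = 294.4800 m/s

294.4800 m/s


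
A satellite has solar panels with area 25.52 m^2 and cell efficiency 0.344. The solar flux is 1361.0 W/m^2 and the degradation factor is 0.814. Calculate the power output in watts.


P = area * eta * S * degradation
P = 25.52 * 0.344 * 1361.0 * 0.814
P = 9725.7173 W

9725.7173 W


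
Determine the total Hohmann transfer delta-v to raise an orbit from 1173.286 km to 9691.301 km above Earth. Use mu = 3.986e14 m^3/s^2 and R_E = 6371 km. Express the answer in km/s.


r1 = 7544.2860 km = 7.544286e+06 m
r2 = 16062.3010 km = 1.6062301e+07 m
dv1 = sqrt(mu/r1)*(sqrt(2*r2/(r1+r2)) - 1) = 1210.5888 m/s
dv2 = sqrt(mu/r2)*(1 - sqrt(2*r1/(r1+r2))) = 998.9023 m/s
total dv = |dv1| + |dv2| = 1210.5888 + 998.9023 = 2209.4910 m/s = 2.2095 km/s

2.2095 km/s


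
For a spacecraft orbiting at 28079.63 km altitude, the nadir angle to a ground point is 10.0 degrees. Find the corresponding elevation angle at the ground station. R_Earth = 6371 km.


r = R_E + alt = 34450.6300 km
Law of sines in the satellite / Earth-center / ground-point triangle:
  sin(nadir)/R_E = sin(90 + el)/r  =>  cos(el) = (r/R_E)*sin(nadir)
cos(el) = (34450.6300 / 6371.0000) * sin(10.0 deg) = 0.9389875
el = arccos(0.9389875) = 20.1178 deg
(Earth-central angle = 90 - nadir - el = 59.8822 deg)

20.1178 degrees


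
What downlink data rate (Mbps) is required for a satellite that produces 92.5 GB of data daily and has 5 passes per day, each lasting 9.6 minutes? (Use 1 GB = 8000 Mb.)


total contact time = 5 * 9.6 * 60 = 2880.0000 s
data = 92.5 GB = 740000.0000 Mb
rate = 740000.0000 / 2880.0000 = 256.9444 Mbps

256.9444 Mbps


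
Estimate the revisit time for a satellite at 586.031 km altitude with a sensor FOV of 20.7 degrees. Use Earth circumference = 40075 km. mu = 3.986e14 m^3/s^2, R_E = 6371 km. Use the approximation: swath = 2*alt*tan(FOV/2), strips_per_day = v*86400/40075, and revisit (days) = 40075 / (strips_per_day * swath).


swath = 2*586.031*tan(0.1806416) = 214.0565 km
v = sqrt(mu/r) = 7569.3167 m/s = 7.5693 km/s
strips/day = v*86400/40075 = 7.5693*86400/40075 = 16.3191
coverage/day = strips * swath = 16.3191 * 214.0565 = 3493.2154 km
revisit = 40075 / 3493.2154 = 11.4722 days

11.4722 days


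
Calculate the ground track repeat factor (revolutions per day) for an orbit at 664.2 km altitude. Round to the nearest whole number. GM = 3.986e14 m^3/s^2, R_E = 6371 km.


r = 7.0352e+06 m
T = 2*pi*sqrt(r^3/mu) = 5872.5388 s = 97.8756 min
revs/day = 1440 / 97.8756 = 14.7125
Rounded: 15 revolutions per day

15 revolutions per day


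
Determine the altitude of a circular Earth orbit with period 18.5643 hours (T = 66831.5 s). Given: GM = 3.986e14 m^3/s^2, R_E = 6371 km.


T = 66831.5 s
r = (mu*T^2/(4*pi^2))^(1/3) = (3.986e14 * 66831.5^2 / (4*pi^2))^(1/3)
r = 3.5594262e+07 m = 35594.2619 km
alt = r - R_E = 35594.2619 - 6371 = 29223.2619 km

29223.2619 km


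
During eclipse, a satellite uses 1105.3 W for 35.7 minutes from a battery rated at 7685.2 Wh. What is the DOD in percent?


E_used = P * t / 60 = 1105.3 * 35.7 / 60 = 657.6535 Wh
DOD = E_used / E_total * 100 = 657.6535 / 7685.2 * 100
DOD = 8.5574 %

8.5574 %


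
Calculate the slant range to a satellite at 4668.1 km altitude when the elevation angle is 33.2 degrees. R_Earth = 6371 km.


h = 4668.1 km, el = 33.2 deg
d = -R_E*sin(el) + sqrt((R_E*sin(el))^2 + 2*R_E*h + h^2)
d = -6371.0000*sin(0.5794493) + sqrt((6371.0000*0.5475632)^2 + 2*6371.0000*4668.1 + 4668.1^2)
d = 6178.0096 km

6178.0096 km


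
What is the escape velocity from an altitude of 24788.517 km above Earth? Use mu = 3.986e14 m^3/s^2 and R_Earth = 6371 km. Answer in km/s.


r = 6371.0 + 24788.517 = 31159.5170 km = 3.1159517e+07 m
v_esc = sqrt(2*mu/r) = sqrt(2*3.986e14 / 3.1159517e+07)
v_esc = 5058.1102 m/s = 5.0581 km/s

5.0581 km/s


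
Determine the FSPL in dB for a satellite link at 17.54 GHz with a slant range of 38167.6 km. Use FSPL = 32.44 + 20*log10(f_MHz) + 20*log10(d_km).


f = 17.54 GHz = 17540.0000 MHz
d = 38167.6 km
FSPL = 32.44 + 20*log10(17540.0000) + 20*log10(38167.6)
FSPL = 32.44 + 84.8806 + 91.6339
FSPL = 208.9545 dB

208.9545 dB


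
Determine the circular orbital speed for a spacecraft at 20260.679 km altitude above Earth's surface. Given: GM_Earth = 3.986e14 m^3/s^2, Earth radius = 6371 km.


r = R_E + alt = 6371.0 + 20260.679 = 26631.6790 km = 2.6631679e+07 m
v = sqrt(mu/r) = sqrt(3.986e14 / 2.6631679e+07) = 3868.7385 m/s = 3.8687 km/s

3.8687 km/s


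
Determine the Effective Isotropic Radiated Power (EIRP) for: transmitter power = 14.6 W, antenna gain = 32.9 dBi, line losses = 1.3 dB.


Pt = 14.6 W = 11.6435 dBW
EIRP = Pt_dBW + Gt - losses = 11.6435 + 32.9 - 1.3 = 43.2435 dBW

43.2435 dBW


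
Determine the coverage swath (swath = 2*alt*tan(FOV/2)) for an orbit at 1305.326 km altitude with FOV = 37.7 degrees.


FOV = 37.7 deg = 0.6579891 rad
swath = 2 * alt * tan(FOV/2) = 2 * 1305.326 * tan(0.3289946)
swath = 2 * 1305.326 * 0.3414019
swath = 891.2814 km

891.2814 km


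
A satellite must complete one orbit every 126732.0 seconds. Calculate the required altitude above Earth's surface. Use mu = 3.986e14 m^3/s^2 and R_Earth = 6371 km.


T = 126732.0 s
r = (mu*T^2/(4*pi^2))^(1/3) = (3.986e14 * 126732.0^2 / (4*pi^2))^(1/3)
r = 5.4531827e+07 m = 54531.8266 km
alt = r - R_E = 54531.8266 - 6371 = 48160.8266 km

48160.8266 km


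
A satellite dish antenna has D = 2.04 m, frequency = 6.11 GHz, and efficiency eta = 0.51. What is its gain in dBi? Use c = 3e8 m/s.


lambda = c/f = 3e8 / 6.11e+09 = 0.04909984 m
G = eta*(pi*D/lambda)^2 = 0.51*(pi*2.04/0.04909984)^2
G = 8689.0074 (linear)
G = 10*log10(8689.0074) = 39.3897 dBi

39.3897 dBi


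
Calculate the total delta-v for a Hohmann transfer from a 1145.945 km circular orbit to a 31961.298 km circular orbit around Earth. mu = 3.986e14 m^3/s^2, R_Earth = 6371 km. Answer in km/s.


r1 = 7516.9450 km = 7.516945e+06 m
r2 = 38332.2980 km = 3.8332298e+07 m
dv1 = sqrt(mu/r1)*(sqrt(2*r2/(r1+r2)) - 1) = 2134.3242 m/s
dv2 = sqrt(mu/r2)*(1 - sqrt(2*r1/(r1+r2))) = 1378.1493 m/s
total dv = |dv1| + |dv2| = 2134.3242 + 1378.1493 = 3512.4735 m/s = 3.5125 km/s

3.5125 km/s


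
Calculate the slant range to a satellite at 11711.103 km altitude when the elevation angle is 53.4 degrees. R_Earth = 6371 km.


h = 11711.103 km, el = 53.4 deg
d = -R_E*sin(el) + sqrt((R_E*sin(el))^2 + 2*R_E*h + h^2)
d = -6371.0000*sin(0.9320058) + sqrt((6371.0000*0.8028175)^2 + 2*6371.0000*11711.103 + 11711.103^2)
d = 12563.8662 km

12563.8662 km


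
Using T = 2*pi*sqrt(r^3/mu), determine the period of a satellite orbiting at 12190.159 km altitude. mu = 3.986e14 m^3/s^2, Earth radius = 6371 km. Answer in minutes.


r = 18561.1590 km = 1.8561159e+07 m
T = 2*pi*sqrt(r^3/mu) = 2*pi*sqrt(6.3946278e+21 / 3.986e14)
T = 25166.2704 s = 419.4378 min

419.4378 minutes


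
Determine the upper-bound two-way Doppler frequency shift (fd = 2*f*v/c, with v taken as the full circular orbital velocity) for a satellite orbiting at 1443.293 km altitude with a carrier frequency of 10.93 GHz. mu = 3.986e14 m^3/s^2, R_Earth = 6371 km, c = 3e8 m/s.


r = 7.814293e+06 m
v = sqrt(mu/r) = 7142.0651 m/s (worst-case radial velocity)
f = 10.93 GHz = 1.093e+10 Hz
fd = 2*f*v/c = 2*1.093e+10*7142.0651/3.0e+08
fd = 520418.4735 Hz

520418.4735 Hz


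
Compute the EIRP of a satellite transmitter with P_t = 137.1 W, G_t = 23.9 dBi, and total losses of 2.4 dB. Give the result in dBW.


Pt = 137.1 W = 21.3704 dBW
EIRP = Pt_dBW + Gt - losses = 21.3704 + 23.9 - 2.4 = 42.8704 dBW

42.8704 dBW


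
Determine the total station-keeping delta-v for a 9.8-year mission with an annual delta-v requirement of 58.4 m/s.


dV = rate * years = 58.4 * 9.8
dV = 572.3200 m/s

572.3200 m/s


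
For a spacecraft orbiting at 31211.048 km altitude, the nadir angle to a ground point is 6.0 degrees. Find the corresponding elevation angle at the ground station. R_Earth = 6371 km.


r = R_E + alt = 37582.0480 km
Law of sines in the satellite / Earth-center / ground-point triangle:
  sin(nadir)/R_E = sin(90 + el)/r  =>  cos(el) = (r/R_E)*sin(nadir)
cos(el) = (37582.0480 / 6371.0000) * sin(6.0 deg) = 0.6166055
el = arccos(0.6166055) = 51.9313 deg
(Earth-central angle = 90 - nadir - el = 32.0687 deg)

51.9313 degrees


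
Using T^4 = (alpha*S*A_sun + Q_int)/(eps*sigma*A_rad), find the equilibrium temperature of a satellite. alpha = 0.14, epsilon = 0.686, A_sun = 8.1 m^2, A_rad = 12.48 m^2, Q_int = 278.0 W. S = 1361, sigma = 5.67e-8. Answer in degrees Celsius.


Numerator = alpha*S*A_sun + Q_int = 0.14*1361*8.1 + 278.0 = 1821.3740 W
Denominator = eps*sigma*A_rad = 0.686*5.67e-8*12.48 = 4.8542458e-07 W/K^4
T^4 = 3.7521256e+09 K^4
T = 247.4967 K = -25.6533 C

-25.6533 degrees Celsius


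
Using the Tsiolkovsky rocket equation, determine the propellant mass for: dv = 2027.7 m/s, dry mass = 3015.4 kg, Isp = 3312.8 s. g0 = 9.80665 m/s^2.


ve = Isp * g0 = 3312.8 * 9.80665 = 32487.470120 m/s
mass ratio = exp(dv/ve) = exp(2027.7/32487.470120) = 1.06440380
m_prop = m_dry * (mr - 1) = 3015.4 * (1.06440380 - 1)
m_prop = 194.2032 kg

194.2032 kg


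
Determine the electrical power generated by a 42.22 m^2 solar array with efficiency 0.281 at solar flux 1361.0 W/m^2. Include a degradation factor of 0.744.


P = area * eta * S * degradation
P = 42.22 * 0.281 * 1361.0 * 0.744
P = 12013.1143 W

12013.1143 W


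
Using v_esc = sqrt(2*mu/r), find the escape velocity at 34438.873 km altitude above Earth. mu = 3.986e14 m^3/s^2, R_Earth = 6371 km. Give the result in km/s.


r = 6371.0 + 34438.873 = 40809.8730 km = 4.0809873e+07 m
v_esc = sqrt(2*mu/r) = sqrt(2*3.986e14 / 4.0809873e+07)
v_esc = 4419.7838 m/s = 4.4198 km/s

4.4198 km/s


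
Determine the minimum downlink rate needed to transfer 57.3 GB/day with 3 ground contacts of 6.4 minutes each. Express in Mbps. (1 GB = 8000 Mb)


total contact time = 3 * 6.4 * 60 = 1152.0000 s
data = 57.3 GB = 458400.0000 Mb
rate = 458400.0000 / 1152.0000 = 397.9167 Mbps

397.9167 Mbps


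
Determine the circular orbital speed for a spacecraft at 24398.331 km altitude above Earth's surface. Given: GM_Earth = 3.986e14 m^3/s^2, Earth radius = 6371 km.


r = R_E + alt = 6371.0 + 24398.331 = 30769.3310 km = 3.0769331e+07 m
v = sqrt(mu/r) = sqrt(3.986e14 / 3.0769331e+07) = 3599.2302 m/s = 3.5992 km/s

3.5992 km/s


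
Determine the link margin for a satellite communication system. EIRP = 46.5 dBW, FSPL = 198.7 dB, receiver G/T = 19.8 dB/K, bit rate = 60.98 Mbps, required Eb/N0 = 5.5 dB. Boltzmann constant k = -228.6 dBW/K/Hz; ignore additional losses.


C/N0 = EIRP - FSPL + G/T - k = 46.5 - 198.7 + 19.8 - (-228.6)
C/N0 = 96.2000 dB-Hz
R_b = 60.98 Mbps = 6.098e+07 bps -> 10*log10(R_b) = 77.8519 dB-Hz
Eb/N0 = C/N0 - 10*log10(R_b) = 96.2000 - 77.8519 = 18.3481 dB
Margin = Eb/N0 - Eb/N0_req = 18.3481 - 5.5 = 12.8481 dB (link closes)

12.8481 dB


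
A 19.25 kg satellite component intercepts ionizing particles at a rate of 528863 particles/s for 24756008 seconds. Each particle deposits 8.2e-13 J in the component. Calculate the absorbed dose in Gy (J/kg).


Total energy deposited = rate * time * E_per
  = 528863 * 24756008 * 8.2e-13 = 10.7359 J
Dose = E_total / mass = 10.7359 / 19.25
Dose = 0.5577081 Gy

0.5577 Gy


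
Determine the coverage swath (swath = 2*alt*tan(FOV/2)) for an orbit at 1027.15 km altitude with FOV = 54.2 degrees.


FOV = 54.2 deg = 0.9459685 rad
swath = 2 * alt * tan(FOV/2) = 2 * 1027.15 * tan(0.4729842)
swath = 2 * 1027.15 * 0.5117259
swath = 1051.2384 km

1051.2384 km


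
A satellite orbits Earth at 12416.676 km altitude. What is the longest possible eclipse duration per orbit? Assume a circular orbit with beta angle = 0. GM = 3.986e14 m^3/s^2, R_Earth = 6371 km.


r = 18787.6760 km
T = 427.1393 min
Eclipse fraction = arcsin(R_E/r)/pi = arcsin(6371.0000/18787.6760)/pi
= arcsin(0.3391053)/pi = 0.1101243
Eclipse duration = 0.1101243 * 427.1393 = 47.0384 min

47.0384 minutes


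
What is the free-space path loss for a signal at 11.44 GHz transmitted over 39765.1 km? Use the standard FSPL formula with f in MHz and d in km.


f = 11.44 GHz = 11440.0000 MHz
d = 39765.1 km
FSPL = 32.44 + 20*log10(11440.0000) + 20*log10(39765.1)
FSPL = 32.44 + 81.1685 + 91.9900
FSPL = 205.5986 dB

205.5986 dB


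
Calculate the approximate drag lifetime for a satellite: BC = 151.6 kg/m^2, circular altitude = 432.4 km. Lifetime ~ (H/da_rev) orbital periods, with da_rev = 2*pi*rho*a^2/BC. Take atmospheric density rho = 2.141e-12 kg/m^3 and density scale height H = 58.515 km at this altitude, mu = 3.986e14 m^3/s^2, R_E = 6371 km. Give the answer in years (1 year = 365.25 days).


a = R_E + alt = 6803.4000 km = 6.8034e+06 m
da_rev = 2*pi*rho*a^2/BC = 2*pi*2.141e-12*(6.8034e+06)^2/151.6 = 4.107233 m per revolution
N = H/da_rev = 58515.0000 m / 4.107233 m = 14246.8176 revolutions
P = 2*pi*sqrt(a^3/mu) = 5584.7049 s
lifetime = N*P = 14246.8176 * 5584.7049 = 7.9564272e+07 s = 920.8828 days
years = 920.8828 / 365.25 = 2.5212 years

2.5212 years


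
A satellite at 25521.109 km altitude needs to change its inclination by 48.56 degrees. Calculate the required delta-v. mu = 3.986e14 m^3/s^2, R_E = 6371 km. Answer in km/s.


r = 31892.1090 km = 3.1892109e+07 m
V = sqrt(mu/r) = 3535.3061 m/s
di = 48.56 deg = 0.8475319 rad
dV = 2*V*sin(di/2) = 2*3535.3061*sin(0.4237659)
dV = 2907.4089 m/s = 2.9074 km/s

2.9074 km/s


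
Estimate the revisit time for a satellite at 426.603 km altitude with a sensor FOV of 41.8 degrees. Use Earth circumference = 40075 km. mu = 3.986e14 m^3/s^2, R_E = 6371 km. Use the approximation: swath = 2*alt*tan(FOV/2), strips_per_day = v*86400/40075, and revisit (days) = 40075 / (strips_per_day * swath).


swath = 2*426.603*tan(0.3647738) = 325.8077 km
v = sqrt(mu/r) = 7657.5660 m/s = 7.6576 km/s
strips/day = v*86400/40075 = 7.6576*86400/40075 = 16.5094
coverage/day = strips * swath = 16.5094 * 325.8077 = 5378.8854 km
revisit = 40075 / 5378.8854 = 7.4504 days

7.4504 days


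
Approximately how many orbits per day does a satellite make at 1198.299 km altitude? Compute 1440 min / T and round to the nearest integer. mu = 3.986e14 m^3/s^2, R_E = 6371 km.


r = 7.569299e+06 m
T = 2*pi*sqrt(r^3/mu) = 6553.8231 s = 109.2304 min
revs/day = 1440 / 109.2304 = 13.1831
Rounded: 13 revolutions per day

13 revolutions per day


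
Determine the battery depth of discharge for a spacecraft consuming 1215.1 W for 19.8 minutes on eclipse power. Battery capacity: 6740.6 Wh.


E_used = P * t / 60 = 1215.1 * 19.8 / 60 = 400.9830 Wh
DOD = E_used / E_total * 100 = 400.9830 / 6740.6 * 100
DOD = 5.9488 %

5.9488 %


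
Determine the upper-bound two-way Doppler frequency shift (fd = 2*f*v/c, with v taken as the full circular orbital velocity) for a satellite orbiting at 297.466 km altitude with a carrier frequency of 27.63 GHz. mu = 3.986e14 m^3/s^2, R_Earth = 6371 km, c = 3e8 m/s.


r = 6.668466e+06 m
v = sqrt(mu/r) = 7731.3561 m/s (worst-case radial velocity)
f = 27.63 GHz = 2.763e+10 Hz
fd = 2*f*v/c = 2*2.763e+10*7731.3561/3.0e+08
fd = 1.4241158e+06 Hz

1.4241e+06 Hz


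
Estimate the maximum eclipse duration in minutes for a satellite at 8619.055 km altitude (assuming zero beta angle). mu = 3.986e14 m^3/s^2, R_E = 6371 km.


r = 14990.0550 km
T = 304.4141 min
Eclipse fraction = arcsin(R_E/r)/pi = arcsin(6371.0000/14990.0550)/pi
= arcsin(0.4250151)/pi = 0.1397312
Eclipse duration = 0.1397312 * 304.4141 = 42.5362 min

42.5362 minutes


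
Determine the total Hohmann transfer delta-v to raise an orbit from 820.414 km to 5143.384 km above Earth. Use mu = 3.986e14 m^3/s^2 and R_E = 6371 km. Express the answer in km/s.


r1 = 7191.4140 km = 7.191414e+06 m
r2 = 11514.3840 km = 1.1514384e+07 m
dv1 = sqrt(mu/r1)*(sqrt(2*r2/(r1+r2)) - 1) = 815.6005 m/s
dv2 = sqrt(mu/r2)*(1 - sqrt(2*r1/(r1+r2))) = 724.4704 m/s
total dv = |dv1| + |dv2| = 815.6005 + 724.4704 = 1540.0709 m/s = 1.5401 km/s

1.5401 km/s


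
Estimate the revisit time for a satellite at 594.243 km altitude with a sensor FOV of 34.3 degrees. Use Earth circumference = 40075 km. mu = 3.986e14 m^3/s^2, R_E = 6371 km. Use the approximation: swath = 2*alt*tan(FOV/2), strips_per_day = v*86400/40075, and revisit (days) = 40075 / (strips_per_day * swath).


swath = 2*594.243*tan(0.299324) = 366.7616 km
v = sqrt(mu/r) = 7564.8533 m/s = 7.5649 km/s
strips/day = v*86400/40075 = 7.5649*86400/40075 = 16.3095
coverage/day = strips * swath = 16.3095 * 366.7616 = 5981.7001 km
revisit = 40075 / 5981.7001 = 6.6996 days

6.6996 days


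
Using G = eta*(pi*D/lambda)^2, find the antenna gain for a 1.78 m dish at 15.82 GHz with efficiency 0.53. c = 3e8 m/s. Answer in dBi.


lambda = c/f = 3e8 / 1.582e+10 = 0.01896334 m
G = eta*(pi*D/lambda)^2 = 0.53*(pi*1.78/0.01896334)^2
G = 46087.8096 (linear)
G = 10*log10(46087.8096) = 46.6359 dBi

46.6359 dBi


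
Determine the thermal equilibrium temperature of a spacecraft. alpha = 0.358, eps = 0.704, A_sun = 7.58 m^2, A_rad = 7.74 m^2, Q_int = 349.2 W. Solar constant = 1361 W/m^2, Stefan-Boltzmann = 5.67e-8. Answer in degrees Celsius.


Numerator = alpha*S*A_sun + Q_int = 0.358*1361*7.58 + 349.2 = 4042.4640 W
Denominator = eps*sigma*A_rad = 0.704*5.67e-8*7.74 = 3.0895603e-07 W/K^4
T^4 = 1.308427e+10 K^4
T = 338.2107 K = 65.0607 C

65.0607 degrees Celsius


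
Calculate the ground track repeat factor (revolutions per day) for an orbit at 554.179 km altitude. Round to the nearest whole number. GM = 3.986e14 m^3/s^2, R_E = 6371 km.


r = 6.925179e+06 m
T = 2*pi*sqrt(r^3/mu) = 5735.3210 s = 95.5887 min
revs/day = 1440 / 95.5887 = 15.0645
Rounded: 15 revolutions per day

15 revolutions per day


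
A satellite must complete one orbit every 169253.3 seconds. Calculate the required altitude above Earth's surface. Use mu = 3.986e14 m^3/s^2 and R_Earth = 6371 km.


T = 169253.3 s
r = (mu*T^2/(4*pi^2))^(1/3) = (3.986e14 * 169253.3^2 / (4*pi^2))^(1/3)
r = 6.6132857e+07 m = 66132.8566 km
alt = r - R_E = 66132.8566 - 6371 = 59761.8566 km

59761.8566 km


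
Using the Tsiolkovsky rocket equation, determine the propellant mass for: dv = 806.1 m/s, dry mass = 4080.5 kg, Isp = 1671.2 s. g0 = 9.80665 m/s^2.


ve = Isp * g0 = 1671.2 * 9.80665 = 16388.873480 m/s
mass ratio = exp(dv/ve) = exp(806.1/16388.873480) = 1.05041551
m_prop = m_dry * (mr - 1) = 4080.5 * (1.05041551 - 1)
m_prop = 205.7205 kg

205.7205 kg


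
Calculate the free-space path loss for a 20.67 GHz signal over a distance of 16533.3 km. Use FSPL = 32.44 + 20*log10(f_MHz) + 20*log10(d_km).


f = 20.67 GHz = 20670.0000 MHz
d = 16533.3 km
FSPL = 32.44 + 20*log10(20670.0000) + 20*log10(16533.3)
FSPL = 32.44 + 86.3068 + 84.3672
FSPL = 203.1140 dB

203.1140 dB


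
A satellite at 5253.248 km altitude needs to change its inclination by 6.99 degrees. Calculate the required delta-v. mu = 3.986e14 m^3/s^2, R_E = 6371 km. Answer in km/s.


r = 11624.2480 km = 1.1624248e+07 m
V = sqrt(mu/r) = 5855.7997 m/s
di = 6.99 deg = 0.1219985 rad
dV = 2*V*sin(di/2) = 2*5855.7997*sin(0.06099926)
dV = 713.9559 m/s = 0.7139559 km/s

0.7140 km/s


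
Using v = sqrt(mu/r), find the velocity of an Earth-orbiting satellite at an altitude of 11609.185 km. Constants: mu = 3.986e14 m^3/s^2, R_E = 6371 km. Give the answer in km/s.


r = R_E + alt = 6371.0 + 11609.185 = 17980.1850 km = 1.7980185e+07 m
v = sqrt(mu/r) = sqrt(3.986e14 / 1.7980185e+07) = 4708.3807 m/s = 4.7084 km/s

4.7084 km/s


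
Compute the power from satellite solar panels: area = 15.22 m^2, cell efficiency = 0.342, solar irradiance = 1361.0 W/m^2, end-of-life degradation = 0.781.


P = area * eta * S * degradation
P = 15.22 * 0.342 * 1361.0 * 0.781
P = 5532.8630 W

5532.8630 W


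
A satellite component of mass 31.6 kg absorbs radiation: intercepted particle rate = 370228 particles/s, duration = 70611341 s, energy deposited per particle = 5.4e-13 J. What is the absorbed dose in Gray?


Total energy deposited = rate * time * E_per
  = 370228 * 70611341 * 5.4e-13 = 14.1168 J
Dose = E_total / mass = 14.1168 / 31.6
Dose = 0.4467354 Gy

0.4467 Gy


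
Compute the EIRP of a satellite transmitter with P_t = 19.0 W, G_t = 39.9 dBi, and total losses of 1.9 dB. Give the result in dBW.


Pt = 19.0 W = 12.7875 dBW
EIRP = Pt_dBW + Gt - losses = 12.7875 + 39.9 - 1.9 = 50.7875 dBW

50.7875 dBW


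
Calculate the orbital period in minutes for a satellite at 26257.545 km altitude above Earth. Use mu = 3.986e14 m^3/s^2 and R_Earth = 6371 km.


r = 32628.5450 km = 3.2628545e+07 m
T = 2*pi*sqrt(r^3/mu) = 2*pi*sqrt(3.4737065e+22 / 3.986e14)
T = 58655.3706 s = 977.5895 min

977.5895 minutes


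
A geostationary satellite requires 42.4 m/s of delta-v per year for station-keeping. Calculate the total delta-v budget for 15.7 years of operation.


dV = rate * years = 42.4 * 15.7
dV = 665.6800 m/s

665.6800 m/s


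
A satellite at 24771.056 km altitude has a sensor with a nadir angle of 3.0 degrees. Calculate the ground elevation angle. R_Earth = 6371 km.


r = R_E + alt = 31142.0560 km
Law of sines in the satellite / Earth-center / ground-point triangle:
  sin(nadir)/R_E = sin(90 + el)/r  =>  cos(el) = (r/R_E)*sin(nadir)
cos(el) = (31142.0560 / 6371.0000) * sin(3.0 deg) = 0.2558231
el = arccos(0.2558231) = 75.1776 deg
(Earth-central angle = 90 - nadir - el = 11.8224 deg)

75.1776 degrees


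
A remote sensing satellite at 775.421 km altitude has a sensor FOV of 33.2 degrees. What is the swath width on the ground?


FOV = 33.2 deg = 0.5794493 rad
swath = 2 * alt * tan(FOV/2) = 2 * 775.421 * tan(0.2897247)
swath = 2 * 775.421 * 0.2981129
swath = 462.3261 km

462.3261 km


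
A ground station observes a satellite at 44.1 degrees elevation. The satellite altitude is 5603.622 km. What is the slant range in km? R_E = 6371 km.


h = 5603.622 km, el = 44.1 deg
d = -R_E*sin(el) + sqrt((R_E*sin(el))^2 + 2*R_E*h + h^2)
d = -6371.0000*sin(0.7696902) + sqrt((6371.0000*0.6959128)^2 + 2*6371.0000*5603.622 + 5603.622^2)
d = 6632.4715 km

6632.4715 km


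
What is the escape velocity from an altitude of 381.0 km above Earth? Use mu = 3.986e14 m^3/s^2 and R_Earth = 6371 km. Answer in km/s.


r = 6371.0 + 381.0 = 6752.0000 km = 6.752e+06 m
v_esc = sqrt(2*mu/r) = sqrt(2*3.986e14 / 6.752e+06)
v_esc = 10865.9431 m/s = 10.8659 km/s

10.8659 km/s


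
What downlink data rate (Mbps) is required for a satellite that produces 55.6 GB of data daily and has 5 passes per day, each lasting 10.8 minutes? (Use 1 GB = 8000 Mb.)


total contact time = 5 * 10.8 * 60 = 3240.0000 s
data = 55.6 GB = 444800.0000 Mb
rate = 444800.0000 / 3240.0000 = 137.2840 Mbps

137.2840 Mbps


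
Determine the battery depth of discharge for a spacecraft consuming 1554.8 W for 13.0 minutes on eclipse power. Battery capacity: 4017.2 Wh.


E_used = P * t / 60 = 1554.8 * 13.0 / 60 = 336.8733 Wh
DOD = E_used / E_total * 100 = 336.8733 / 4017.2 * 100
DOD = 8.3858 %

8.3858 %


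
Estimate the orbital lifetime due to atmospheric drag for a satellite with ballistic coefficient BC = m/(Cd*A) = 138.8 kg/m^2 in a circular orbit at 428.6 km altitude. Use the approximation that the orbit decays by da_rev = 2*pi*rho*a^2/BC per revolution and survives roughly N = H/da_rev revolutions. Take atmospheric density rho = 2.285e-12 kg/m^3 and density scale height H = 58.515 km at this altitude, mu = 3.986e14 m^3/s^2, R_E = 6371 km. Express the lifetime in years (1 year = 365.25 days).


a = R_E + alt = 6799.6000 km = 6.7996e+06 m
da_rev = 2*pi*rho*a^2/BC = 2*pi*2.285e-12*(6.7996e+06)^2/138.8 = 4.782372 m per revolution
N = H/da_rev = 58515.0000 m / 4.782372 m = 12235.5606 revolutions
P = 2*pi*sqrt(a^3/mu) = 5580.0266 s
lifetime = N*P = 12235.5606 * 5580.0266 = 6.8274754e+07 s = 790.2171 days
years = 790.2171 / 365.25 = 2.1635 years

2.1635 years


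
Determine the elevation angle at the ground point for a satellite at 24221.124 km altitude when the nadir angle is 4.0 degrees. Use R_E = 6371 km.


r = R_E + alt = 30592.1240 km
Law of sines in the satellite / Earth-center / ground-point triangle:
  sin(nadir)/R_E = sin(90 + el)/r  =>  cos(el) = (r/R_E)*sin(nadir)
cos(el) = (30592.1240 / 6371.0000) * sin(4.0 deg) = 0.3349551
el = arccos(0.3349551) = 70.4302 deg
(Earth-central angle = 90 - nadir - el = 15.5698 deg)

70.4302 degrees


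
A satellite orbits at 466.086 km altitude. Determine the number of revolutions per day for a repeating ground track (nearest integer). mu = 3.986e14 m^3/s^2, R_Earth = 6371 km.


r = 6.837086e+06 m
T = 2*pi*sqrt(r^3/mu) = 5626.2339 s = 93.7706 min
revs/day = 1440 / 93.7706 = 15.3566
Rounded: 15 revolutions per day

15 revolutions per day


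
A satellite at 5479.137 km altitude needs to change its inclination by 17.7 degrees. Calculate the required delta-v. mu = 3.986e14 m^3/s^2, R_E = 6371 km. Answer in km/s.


r = 11850.1370 km = 1.1850137e+07 m
V = sqrt(mu/r) = 5799.7191 m/s
di = 17.7 deg = 0.3089233 rad
dV = 2*V*sin(di/2) = 2*5799.7191*sin(0.1544616)
dV = 1784.5523 m/s = 1.7846 km/s

1.7846 km/s


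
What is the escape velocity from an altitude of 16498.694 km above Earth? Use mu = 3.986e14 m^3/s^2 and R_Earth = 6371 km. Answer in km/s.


r = 6371.0 + 16498.694 = 22869.6940 km = 2.2869694e+07 m
v_esc = sqrt(2*mu/r) = sqrt(2*3.986e14 / 2.2869694e+07)
v_esc = 5904.0968 m/s = 5.9041 km/s

5.9041 km/s


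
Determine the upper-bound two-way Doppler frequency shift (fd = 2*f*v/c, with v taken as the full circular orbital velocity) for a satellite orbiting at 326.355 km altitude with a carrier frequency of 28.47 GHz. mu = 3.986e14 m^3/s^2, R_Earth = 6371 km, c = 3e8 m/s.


r = 6.697355e+06 m
v = sqrt(mu/r) = 7714.6635 m/s (worst-case radial velocity)
f = 28.47 GHz = 2.847e+10 Hz
fd = 2*f*v/c = 2*2.847e+10*7714.6635/3.0e+08
fd = 1.4642431e+06 Hz

1.4642e+06 Hz


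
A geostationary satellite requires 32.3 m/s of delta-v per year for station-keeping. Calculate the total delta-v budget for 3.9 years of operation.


dV = rate * years = 32.3 * 3.9
dV = 125.9700 m/s

125.9700 m/s
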